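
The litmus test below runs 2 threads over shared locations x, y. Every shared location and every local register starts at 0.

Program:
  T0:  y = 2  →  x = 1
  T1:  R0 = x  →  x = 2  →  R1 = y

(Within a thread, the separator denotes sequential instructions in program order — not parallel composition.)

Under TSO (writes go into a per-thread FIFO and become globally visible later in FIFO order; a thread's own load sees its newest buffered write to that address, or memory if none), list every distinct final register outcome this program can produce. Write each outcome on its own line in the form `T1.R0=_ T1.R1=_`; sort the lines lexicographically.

outcome vector order: (T1.R0,T1.R1)
|TSO outcomes| = 3

T1.R0=0 T1.R1=0
T1.R0=0 T1.R1=2
T1.R0=1 T1.R1=2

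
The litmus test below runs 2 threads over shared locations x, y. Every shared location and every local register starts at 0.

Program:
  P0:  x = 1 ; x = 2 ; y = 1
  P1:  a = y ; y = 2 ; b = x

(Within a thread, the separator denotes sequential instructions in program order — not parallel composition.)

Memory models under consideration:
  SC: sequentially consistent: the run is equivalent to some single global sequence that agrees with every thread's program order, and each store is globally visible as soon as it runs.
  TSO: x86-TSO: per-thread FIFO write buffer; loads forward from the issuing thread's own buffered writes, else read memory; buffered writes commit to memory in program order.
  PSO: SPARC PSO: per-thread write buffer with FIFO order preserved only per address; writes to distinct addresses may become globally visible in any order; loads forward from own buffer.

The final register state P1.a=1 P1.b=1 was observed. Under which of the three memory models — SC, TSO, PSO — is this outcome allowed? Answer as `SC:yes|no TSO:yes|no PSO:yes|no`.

SC:no TSO:no PSO:yes

outcome vector order: (P1.a,P1.b)
under SC → (0,0); (0,1); (0,2); (1,2)
under TSO → (0,0); (0,1); (0,2); (1,2)
under PSO → (0,0); (0,1); (0,2); (1,0); (1,1); (1,2)
target (1,1) ∈ {PSO}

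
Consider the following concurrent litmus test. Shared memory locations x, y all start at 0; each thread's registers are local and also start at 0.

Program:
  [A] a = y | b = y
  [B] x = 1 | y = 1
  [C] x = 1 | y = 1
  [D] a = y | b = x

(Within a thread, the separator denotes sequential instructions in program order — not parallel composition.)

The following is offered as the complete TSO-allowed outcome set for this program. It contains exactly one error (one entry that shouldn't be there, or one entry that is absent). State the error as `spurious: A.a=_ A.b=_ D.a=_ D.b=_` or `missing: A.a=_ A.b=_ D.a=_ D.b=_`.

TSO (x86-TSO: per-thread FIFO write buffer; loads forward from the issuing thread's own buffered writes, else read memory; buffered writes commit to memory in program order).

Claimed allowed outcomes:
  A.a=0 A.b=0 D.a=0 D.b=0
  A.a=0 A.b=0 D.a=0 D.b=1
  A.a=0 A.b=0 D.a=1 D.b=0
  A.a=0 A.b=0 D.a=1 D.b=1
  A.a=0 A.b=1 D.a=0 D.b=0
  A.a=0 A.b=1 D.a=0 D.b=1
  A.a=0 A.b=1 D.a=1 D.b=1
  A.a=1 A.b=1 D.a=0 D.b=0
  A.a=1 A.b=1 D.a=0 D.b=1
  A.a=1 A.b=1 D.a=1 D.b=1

spurious: A.a=0 A.b=0 D.a=1 D.b=0

outcome vector order: (A.a,A.b,D.a,D.b)
[TSO] allowed = {0/0/0/0, 0/0/0/1, 0/0/1/1, 0/1/0/0, 0/1/0/1, 0/1/1/1, 1/1/0/0, 1/1/0/1, 1/1/1/1}
claimed∖TSO = {0/0/1/0}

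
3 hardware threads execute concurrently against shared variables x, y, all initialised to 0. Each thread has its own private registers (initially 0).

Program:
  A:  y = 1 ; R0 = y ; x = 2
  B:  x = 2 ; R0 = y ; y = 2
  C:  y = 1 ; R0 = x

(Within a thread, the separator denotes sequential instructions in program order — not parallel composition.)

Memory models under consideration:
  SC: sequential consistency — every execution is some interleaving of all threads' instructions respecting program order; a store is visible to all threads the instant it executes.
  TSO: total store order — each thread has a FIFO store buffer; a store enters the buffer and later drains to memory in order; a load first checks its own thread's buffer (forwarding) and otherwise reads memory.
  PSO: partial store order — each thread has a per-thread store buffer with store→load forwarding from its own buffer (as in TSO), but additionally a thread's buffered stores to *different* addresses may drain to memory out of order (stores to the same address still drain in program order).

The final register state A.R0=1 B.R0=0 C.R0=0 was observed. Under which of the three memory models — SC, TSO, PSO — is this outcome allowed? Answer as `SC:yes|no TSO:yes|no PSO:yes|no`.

SC:no TSO:yes PSO:yes

outcome vector order: (A.R0,B.R0,C.R0)
SC (6): 1/0/2 1/1/0 1/1/2 2/0/2 2/1/0 2/1/2
TSO (8): 1/0/0 1/0/2 1/1/0 1/1/2 2/0/0 2/0/2 2/1/0 2/1/2
PSO (8): 1/0/0 1/0/2 1/1/0 1/1/2 2/0/0 2/0/2 2/1/0 2/1/2
target 1/0/0 ∈ {TSO,PSO}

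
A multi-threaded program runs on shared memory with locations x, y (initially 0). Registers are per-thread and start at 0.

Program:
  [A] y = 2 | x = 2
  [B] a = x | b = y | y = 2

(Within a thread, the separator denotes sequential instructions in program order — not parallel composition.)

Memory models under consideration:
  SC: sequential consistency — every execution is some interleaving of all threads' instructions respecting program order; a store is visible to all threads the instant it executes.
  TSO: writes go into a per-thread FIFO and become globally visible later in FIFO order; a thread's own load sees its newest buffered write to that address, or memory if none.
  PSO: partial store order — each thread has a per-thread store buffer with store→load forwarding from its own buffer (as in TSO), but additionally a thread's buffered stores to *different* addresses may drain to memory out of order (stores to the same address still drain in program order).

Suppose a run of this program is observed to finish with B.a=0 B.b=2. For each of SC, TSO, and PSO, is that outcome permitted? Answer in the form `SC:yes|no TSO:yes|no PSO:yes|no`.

SC:yes TSO:yes PSO:yes

outcome vector order: (B.a,B.b)
SC: 3 outcomes — {00; 02; 22}
TSO: 3 outcomes — {00; 02; 22}
PSO: 4 outcomes — {00; 02; 20; 22}
target 02 ∈ {SC,TSO,PSO}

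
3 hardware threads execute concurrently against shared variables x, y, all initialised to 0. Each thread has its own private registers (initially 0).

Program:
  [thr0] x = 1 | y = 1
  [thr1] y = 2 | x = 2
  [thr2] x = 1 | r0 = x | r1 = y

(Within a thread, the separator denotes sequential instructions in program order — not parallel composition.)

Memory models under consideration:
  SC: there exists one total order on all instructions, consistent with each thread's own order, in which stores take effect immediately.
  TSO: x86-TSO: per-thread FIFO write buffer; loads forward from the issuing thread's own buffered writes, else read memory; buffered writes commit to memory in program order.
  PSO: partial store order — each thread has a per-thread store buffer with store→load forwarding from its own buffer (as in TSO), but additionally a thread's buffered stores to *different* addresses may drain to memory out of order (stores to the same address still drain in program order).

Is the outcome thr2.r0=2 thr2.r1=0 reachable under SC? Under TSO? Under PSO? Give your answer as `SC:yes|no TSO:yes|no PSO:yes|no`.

SC:no TSO:no PSO:yes

outcome vector order: (thr2.r0,thr2.r1)
SC (5): 1/0 1/1 1/2 2/1 2/2
TSO (5): 1/0 1/1 1/2 2/1 2/2
PSO (6): 1/0 1/1 1/2 2/0 2/1 2/2
target 2/0 ∈ {PSO}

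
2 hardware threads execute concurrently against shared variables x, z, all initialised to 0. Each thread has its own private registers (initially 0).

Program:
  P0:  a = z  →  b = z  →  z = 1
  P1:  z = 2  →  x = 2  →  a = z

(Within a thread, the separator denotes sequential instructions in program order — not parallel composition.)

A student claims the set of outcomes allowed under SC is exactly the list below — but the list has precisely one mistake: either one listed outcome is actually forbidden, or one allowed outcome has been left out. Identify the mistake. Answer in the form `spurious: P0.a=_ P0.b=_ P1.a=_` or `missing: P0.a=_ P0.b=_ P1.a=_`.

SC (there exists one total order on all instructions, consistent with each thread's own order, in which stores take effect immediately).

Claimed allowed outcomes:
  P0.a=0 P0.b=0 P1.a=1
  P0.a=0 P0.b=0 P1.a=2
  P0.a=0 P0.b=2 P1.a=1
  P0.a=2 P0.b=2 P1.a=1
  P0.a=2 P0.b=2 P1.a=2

missing: P0.a=0 P0.b=2 P1.a=2

outcome vector order: (P0.a,P0.b,P1.a)
SC: 6 outcomes — {001 002 021 022 221 222}
SC∖claimed = {022}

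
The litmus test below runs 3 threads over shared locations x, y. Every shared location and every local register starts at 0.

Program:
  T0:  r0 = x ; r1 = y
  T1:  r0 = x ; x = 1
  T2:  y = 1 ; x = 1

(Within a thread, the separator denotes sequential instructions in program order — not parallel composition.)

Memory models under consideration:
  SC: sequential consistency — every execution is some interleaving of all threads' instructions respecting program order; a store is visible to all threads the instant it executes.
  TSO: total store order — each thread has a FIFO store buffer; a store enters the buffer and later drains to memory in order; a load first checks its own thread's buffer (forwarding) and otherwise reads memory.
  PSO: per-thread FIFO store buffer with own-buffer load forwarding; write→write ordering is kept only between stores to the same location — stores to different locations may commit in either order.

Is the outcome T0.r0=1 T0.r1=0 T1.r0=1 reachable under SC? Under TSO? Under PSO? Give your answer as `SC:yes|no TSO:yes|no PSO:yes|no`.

SC:no TSO:no PSO:yes

outcome vector order: (T0.r0,T0.r1,T1.r0)
SC: 7 outcomes — {<0 0 0>; <0 0 1>; <0 1 0>; <0 1 1>; <1 0 0>; <1 1 0>; <1 1 1>}
TSO: 7 outcomes — {<0 0 0>; <0 0 1>; <0 1 0>; <0 1 1>; <1 0 0>; <1 1 0>; <1 1 1>}
PSO: 8 outcomes — {<0 0 0>; <0 0 1>; <0 1 0>; <0 1 1>; <1 0 0>; <1 0 1>; <1 1 0>; <1 1 1>}
target <1 0 1> ∈ {PSO}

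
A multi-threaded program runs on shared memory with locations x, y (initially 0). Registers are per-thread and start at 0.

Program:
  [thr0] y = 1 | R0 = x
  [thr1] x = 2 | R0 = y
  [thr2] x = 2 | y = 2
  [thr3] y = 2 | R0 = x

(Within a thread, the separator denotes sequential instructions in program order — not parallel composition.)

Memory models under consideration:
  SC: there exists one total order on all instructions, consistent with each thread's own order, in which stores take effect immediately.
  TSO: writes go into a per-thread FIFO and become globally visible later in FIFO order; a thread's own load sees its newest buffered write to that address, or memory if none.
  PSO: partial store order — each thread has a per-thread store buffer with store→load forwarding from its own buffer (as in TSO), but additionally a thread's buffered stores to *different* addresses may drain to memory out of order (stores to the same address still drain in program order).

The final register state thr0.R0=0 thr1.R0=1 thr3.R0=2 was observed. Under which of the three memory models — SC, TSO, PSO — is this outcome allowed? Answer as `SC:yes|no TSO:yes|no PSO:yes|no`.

outcome vector order: (thr0.R0,thr1.R0,thr3.R0)
SC (9): <0 1 0>; <0 1 2>; <0 2 0>; <0 2 2>; <2 0 2>; <2 1 0>; <2 1 2>; <2 2 0>; <2 2 2>
TSO (12): <0 0 0>; <0 0 2>; <0 1 0>; <0 1 2>; <0 2 0>; <0 2 2>; <2 0 0>; <2 0 2>; <2 1 0>; <2 1 2>; <2 2 0>; <2 2 2>
PSO (12): <0 0 0>; <0 0 2>; <0 1 0>; <0 1 2>; <0 2 0>; <0 2 2>; <2 0 0>; <2 0 2>; <2 1 0>; <2 1 2>; <2 2 0>; <2 2 2>
target <0 1 2> ∈ {SC,TSO,PSO}

SC:yes TSO:yes PSO:yes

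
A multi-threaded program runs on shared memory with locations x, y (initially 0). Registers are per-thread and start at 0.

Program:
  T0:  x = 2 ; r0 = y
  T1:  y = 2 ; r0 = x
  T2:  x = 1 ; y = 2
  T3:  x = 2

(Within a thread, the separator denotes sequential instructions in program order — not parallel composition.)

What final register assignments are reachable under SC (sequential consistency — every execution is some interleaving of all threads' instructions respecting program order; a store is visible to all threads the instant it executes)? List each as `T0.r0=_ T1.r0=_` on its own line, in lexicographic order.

outcome vector order: (T0.r0,T1.r0)
|SC outcomes| = 5

T0.r0=0 T1.r0=1
T0.r0=0 T1.r0=2
T0.r0=2 T1.r0=0
T0.r0=2 T1.r0=1
T0.r0=2 T1.r0=2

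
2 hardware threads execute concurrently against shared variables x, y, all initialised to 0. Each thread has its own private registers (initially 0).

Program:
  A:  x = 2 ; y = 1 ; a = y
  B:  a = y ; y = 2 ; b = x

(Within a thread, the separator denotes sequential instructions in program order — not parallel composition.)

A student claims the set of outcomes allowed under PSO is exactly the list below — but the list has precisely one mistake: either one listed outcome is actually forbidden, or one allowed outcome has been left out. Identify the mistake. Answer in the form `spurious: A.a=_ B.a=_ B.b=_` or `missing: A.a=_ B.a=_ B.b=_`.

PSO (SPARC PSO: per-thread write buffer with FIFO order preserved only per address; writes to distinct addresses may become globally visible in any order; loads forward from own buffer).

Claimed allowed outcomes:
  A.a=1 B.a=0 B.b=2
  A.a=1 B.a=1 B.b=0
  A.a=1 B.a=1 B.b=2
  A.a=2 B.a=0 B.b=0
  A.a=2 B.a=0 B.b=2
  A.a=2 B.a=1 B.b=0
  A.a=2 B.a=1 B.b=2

missing: A.a=1 B.a=0 B.b=0

outcome vector order: (A.a,B.a,B.b)
[PSO] allowed = {1/0/0, 1/0/2, 1/1/0, 1/1/2, 2/0/0, 2/0/2, 2/1/0, 2/1/2}
PSO∖claimed = {1/0/0}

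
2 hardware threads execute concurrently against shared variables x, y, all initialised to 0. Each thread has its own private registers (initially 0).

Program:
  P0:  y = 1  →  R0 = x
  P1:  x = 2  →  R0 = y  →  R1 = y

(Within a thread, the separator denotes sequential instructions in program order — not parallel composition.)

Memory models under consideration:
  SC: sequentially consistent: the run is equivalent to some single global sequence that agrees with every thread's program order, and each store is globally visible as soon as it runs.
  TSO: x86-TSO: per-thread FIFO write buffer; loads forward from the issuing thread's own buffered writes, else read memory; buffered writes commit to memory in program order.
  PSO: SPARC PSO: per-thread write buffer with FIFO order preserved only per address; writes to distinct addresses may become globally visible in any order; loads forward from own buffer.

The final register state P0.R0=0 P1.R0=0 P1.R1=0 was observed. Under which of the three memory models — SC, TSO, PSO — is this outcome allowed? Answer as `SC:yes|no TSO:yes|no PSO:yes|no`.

outcome vector order: (P0.R0,P1.R0,P1.R1)
SC (4): 011 200 201 211
TSO (6): 000 001 011 200 201 211
PSO (6): 000 001 011 200 201 211
target 000 ∈ {TSO,PSO}

SC:no TSO:yes PSO:yes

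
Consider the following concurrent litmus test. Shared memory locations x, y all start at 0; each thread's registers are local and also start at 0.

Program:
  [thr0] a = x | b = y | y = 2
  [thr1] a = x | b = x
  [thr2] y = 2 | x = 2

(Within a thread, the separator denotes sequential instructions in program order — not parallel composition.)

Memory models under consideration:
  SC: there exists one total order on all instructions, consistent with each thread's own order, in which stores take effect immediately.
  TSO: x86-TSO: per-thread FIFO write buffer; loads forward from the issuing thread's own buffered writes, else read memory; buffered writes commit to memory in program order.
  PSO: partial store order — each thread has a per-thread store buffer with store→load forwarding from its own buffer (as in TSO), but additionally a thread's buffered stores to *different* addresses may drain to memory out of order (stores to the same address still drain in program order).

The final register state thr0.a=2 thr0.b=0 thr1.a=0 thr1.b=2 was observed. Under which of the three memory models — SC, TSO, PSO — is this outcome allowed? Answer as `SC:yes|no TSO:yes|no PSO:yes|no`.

SC:no TSO:no PSO:yes

outcome vector order: (thr0.a,thr0.b,thr1.a,thr1.b)
under SC → (0,0,0,0), (0,0,0,2), (0,0,2,2), (0,2,0,0), (0,2,0,2), (0,2,2,2), (2,2,0,0), (2,2,0,2), (2,2,2,2)
under TSO → (0,0,0,0), (0,0,0,2), (0,0,2,2), (0,2,0,0), (0,2,0,2), (0,2,2,2), (2,2,0,0), (2,2,0,2), (2,2,2,2)
under PSO → (0,0,0,0), (0,0,0,2), (0,0,2,2), (0,2,0,0), (0,2,0,2), (0,2,2,2), (2,0,0,0), (2,0,0,2), (2,0,2,2), (2,2,0,0), (2,2,0,2), (2,2,2,2)
target (2,0,0,2) ∈ {PSO}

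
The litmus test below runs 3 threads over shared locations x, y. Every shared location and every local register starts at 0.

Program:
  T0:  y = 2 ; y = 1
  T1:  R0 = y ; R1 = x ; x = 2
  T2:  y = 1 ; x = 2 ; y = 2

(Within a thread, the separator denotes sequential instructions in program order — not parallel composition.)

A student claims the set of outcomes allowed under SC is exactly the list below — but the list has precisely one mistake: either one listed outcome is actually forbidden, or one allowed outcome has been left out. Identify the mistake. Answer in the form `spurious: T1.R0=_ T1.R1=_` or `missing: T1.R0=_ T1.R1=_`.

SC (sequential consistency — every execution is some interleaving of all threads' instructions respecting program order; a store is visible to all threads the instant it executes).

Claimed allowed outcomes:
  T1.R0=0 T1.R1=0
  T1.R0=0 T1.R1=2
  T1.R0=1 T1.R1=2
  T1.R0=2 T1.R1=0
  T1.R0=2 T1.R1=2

missing: T1.R0=1 T1.R1=0

outcome vector order: (T1.R0,T1.R1)
SC (6): <0 0>, <0 2>, <1 0>, <1 2>, <2 0>, <2 2>
SC∖claimed = {<1 0>}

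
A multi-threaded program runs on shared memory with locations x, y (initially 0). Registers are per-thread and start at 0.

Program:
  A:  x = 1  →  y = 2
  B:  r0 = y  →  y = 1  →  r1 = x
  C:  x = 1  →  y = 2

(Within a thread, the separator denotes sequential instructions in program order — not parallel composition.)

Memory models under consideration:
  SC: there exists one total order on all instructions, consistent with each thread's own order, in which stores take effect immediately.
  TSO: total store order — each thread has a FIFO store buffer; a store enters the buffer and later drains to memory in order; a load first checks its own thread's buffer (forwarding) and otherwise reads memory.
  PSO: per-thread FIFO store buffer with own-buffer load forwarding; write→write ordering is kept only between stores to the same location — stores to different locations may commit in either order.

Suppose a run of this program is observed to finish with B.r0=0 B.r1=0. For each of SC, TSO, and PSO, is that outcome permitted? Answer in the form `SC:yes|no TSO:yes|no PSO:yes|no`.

outcome vector order: (B.r0,B.r1)
under SC → <0 0>; <0 1>; <2 1>
under TSO → <0 0>; <0 1>; <2 1>
under PSO → <0 0>; <0 1>; <2 0>; <2 1>
target <0 0> ∈ {SC,TSO,PSO}

SC:yes TSO:yes PSO:yes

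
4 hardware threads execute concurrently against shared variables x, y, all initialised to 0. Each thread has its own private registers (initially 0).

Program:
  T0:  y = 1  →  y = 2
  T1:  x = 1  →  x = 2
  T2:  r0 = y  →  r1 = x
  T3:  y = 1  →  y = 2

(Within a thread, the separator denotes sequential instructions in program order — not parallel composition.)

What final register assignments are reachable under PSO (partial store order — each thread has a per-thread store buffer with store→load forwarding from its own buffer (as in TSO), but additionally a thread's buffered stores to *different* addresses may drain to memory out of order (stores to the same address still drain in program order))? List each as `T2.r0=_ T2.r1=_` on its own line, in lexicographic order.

outcome vector order: (T2.r0,T2.r1)
|PSO outcomes| = 9

T2.r0=0 T2.r1=0
T2.r0=0 T2.r1=1
T2.r0=0 T2.r1=2
T2.r0=1 T2.r1=0
T2.r0=1 T2.r1=1
T2.r0=1 T2.r1=2
T2.r0=2 T2.r1=0
T2.r0=2 T2.r1=1
T2.r0=2 T2.r1=2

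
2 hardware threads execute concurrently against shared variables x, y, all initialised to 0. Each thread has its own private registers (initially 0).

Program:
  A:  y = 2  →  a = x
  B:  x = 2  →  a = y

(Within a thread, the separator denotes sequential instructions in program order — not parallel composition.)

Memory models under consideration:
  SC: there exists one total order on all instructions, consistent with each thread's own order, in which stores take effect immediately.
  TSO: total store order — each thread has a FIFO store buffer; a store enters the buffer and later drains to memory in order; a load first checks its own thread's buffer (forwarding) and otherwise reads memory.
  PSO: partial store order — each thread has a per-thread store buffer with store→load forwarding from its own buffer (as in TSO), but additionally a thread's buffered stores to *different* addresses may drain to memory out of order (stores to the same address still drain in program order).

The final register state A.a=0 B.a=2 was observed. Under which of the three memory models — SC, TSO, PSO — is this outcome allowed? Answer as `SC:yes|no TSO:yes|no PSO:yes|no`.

outcome vector order: (A.a,B.a)
SC: 3 outcomes — {<0 2> <2 0> <2 2>}
TSO: 4 outcomes — {<0 0> <0 2> <2 0> <2 2>}
PSO: 4 outcomes — {<0 0> <0 2> <2 0> <2 2>}
target <0 2> ∈ {SC,TSO,PSO}

SC:yes TSO:yes PSO:yes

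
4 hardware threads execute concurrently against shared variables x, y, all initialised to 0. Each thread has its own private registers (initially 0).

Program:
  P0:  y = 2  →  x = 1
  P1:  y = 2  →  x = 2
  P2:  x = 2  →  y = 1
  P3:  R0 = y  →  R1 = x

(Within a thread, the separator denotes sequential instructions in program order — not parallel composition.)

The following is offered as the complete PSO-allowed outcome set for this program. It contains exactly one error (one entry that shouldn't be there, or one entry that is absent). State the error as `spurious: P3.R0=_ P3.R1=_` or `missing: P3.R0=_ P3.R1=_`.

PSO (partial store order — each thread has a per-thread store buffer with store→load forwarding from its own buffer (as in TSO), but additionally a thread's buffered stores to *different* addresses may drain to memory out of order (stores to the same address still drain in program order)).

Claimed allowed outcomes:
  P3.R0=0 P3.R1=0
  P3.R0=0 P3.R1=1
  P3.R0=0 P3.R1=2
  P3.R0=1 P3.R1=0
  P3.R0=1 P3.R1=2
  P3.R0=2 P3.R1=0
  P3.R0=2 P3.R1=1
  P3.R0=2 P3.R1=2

outcome vector order: (P3.R0,P3.R1)
PSO: 9 outcomes — {0/0, 0/1, 0/2, 1/0, 1/1, 1/2, 2/0, 2/1, 2/2}
PSO∖claimed = {1/1}

missing: P3.R0=1 P3.R1=1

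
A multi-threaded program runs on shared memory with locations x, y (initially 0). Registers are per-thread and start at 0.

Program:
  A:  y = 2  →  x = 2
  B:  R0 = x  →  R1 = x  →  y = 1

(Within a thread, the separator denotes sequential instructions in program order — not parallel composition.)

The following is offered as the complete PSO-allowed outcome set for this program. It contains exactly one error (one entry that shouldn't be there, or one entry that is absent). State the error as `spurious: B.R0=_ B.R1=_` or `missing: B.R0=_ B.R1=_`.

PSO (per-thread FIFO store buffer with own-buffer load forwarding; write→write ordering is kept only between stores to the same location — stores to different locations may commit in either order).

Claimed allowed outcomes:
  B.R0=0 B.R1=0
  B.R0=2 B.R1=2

missing: B.R0=0 B.R1=2

outcome vector order: (B.R0,B.R1)
PSO (3): <0 0>, <0 2>, <2 2>
PSO∖claimed = {<0 2>}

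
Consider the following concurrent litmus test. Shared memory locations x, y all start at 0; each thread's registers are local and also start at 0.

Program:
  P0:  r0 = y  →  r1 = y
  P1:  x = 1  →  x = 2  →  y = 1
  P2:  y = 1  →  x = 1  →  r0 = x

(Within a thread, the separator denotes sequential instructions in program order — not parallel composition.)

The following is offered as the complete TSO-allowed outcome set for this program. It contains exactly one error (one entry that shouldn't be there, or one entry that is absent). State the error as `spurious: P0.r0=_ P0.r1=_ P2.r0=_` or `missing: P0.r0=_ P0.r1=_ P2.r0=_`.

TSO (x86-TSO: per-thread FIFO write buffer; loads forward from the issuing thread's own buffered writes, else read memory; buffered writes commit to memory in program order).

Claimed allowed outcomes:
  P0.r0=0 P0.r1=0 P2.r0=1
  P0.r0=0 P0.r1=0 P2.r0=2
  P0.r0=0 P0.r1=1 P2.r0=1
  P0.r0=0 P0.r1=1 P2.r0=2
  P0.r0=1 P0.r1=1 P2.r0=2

outcome vector order: (P0.r0,P0.r1,P2.r0)
TSO: 6 outcomes — {001; 002; 011; 012; 111; 112}
TSO∖claimed = {111}

missing: P0.r0=1 P0.r1=1 P2.r0=1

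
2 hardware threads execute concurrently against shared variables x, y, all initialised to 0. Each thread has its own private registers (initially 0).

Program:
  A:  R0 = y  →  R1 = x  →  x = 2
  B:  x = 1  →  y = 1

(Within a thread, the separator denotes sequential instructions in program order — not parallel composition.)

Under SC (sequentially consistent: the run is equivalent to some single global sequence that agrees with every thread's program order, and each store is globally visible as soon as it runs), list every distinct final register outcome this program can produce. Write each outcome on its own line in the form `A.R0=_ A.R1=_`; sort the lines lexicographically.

A.R0=0 A.R1=0
A.R0=0 A.R1=1
A.R0=1 A.R1=1

outcome vector order: (A.R0,A.R1)
|SC outcomes| = 3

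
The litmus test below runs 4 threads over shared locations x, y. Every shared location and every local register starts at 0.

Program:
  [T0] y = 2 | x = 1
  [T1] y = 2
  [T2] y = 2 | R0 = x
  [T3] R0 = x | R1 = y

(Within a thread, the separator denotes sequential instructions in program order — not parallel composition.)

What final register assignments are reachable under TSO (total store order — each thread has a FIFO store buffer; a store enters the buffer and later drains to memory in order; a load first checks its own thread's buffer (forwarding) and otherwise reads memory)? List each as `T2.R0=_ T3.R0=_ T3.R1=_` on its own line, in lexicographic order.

outcome vector order: (T2.R0,T3.R0,T3.R1)
|TSO outcomes| = 6

T2.R0=0 T3.R0=0 T3.R1=0
T2.R0=0 T3.R0=0 T3.R1=2
T2.R0=0 T3.R0=1 T3.R1=2
T2.R0=1 T3.R0=0 T3.R1=0
T2.R0=1 T3.R0=0 T3.R1=2
T2.R0=1 T3.R0=1 T3.R1=2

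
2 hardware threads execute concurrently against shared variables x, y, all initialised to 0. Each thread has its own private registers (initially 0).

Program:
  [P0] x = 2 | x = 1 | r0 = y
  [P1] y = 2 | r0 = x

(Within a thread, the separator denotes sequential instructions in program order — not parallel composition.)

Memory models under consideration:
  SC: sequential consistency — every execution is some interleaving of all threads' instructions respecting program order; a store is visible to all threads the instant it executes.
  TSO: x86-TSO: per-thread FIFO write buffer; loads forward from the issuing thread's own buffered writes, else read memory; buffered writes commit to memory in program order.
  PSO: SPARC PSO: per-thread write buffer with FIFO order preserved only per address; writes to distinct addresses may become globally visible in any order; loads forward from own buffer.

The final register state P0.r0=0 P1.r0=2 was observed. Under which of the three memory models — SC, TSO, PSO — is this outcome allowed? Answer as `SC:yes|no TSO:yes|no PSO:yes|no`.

SC:no TSO:yes PSO:yes

outcome vector order: (P0.r0,P1.r0)
SC: 4 outcomes — {0/1, 2/0, 2/1, 2/2}
TSO: 6 outcomes — {0/0, 0/1, 0/2, 2/0, 2/1, 2/2}
PSO: 6 outcomes — {0/0, 0/1, 0/2, 2/0, 2/1, 2/2}
target 0/2 ∈ {TSO,PSO}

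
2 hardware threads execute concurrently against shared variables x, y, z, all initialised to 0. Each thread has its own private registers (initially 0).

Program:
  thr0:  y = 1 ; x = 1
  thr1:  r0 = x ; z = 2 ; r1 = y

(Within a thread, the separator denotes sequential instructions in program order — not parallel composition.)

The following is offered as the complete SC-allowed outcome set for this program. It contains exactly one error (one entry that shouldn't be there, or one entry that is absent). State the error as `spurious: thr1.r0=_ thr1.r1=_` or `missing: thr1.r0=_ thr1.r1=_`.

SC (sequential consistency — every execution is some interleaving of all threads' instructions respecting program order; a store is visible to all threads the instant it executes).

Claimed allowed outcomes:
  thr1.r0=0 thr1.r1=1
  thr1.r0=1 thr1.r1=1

outcome vector order: (thr1.r0,thr1.r1)
[SC] allowed = {(0,0), (0,1), (1,1)}
SC∖claimed = {(0,0)}

missing: thr1.r0=0 thr1.r1=0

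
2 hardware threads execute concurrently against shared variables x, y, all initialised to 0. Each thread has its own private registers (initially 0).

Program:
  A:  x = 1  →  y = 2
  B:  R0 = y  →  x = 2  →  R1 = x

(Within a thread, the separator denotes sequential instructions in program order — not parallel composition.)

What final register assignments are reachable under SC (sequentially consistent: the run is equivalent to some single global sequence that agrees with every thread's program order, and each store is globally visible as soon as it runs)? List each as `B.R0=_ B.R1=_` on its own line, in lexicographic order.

B.R0=0 B.R1=1
B.R0=0 B.R1=2
B.R0=2 B.R1=2

outcome vector order: (B.R0,B.R1)
|SC outcomes| = 3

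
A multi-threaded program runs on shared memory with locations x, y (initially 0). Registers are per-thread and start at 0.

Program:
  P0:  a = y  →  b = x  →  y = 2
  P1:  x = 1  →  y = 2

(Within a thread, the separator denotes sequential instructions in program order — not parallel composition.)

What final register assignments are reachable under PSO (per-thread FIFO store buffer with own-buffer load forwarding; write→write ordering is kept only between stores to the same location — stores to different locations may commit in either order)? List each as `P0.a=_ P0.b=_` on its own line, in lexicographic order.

outcome vector order: (P0.a,P0.b)
|PSO outcomes| = 4

P0.a=0 P0.b=0
P0.a=0 P0.b=1
P0.a=2 P0.b=0
P0.a=2 P0.b=1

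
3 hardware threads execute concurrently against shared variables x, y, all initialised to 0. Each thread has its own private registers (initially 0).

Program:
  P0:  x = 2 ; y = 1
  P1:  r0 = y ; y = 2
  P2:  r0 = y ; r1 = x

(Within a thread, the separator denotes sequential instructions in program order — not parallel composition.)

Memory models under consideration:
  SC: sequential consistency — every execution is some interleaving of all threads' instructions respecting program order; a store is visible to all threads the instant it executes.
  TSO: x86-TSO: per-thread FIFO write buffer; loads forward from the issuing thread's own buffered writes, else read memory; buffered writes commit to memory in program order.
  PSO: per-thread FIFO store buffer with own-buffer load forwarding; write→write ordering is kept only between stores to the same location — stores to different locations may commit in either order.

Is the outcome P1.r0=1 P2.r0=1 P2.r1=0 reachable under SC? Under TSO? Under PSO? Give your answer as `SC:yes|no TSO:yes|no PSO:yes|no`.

outcome vector order: (P1.r0,P2.r0,P2.r1)
[SC] allowed = {<0 0 0> <0 0 2> <0 1 2> <0 2 0> <0 2 2> <1 0 0> <1 0 2> <1 1 2> <1 2 2>}
[TSO] allowed = {<0 0 0> <0 0 2> <0 1 2> <0 2 0> <0 2 2> <1 0 0> <1 0 2> <1 1 2> <1 2 2>}
[PSO] allowed = {<0 0 0> <0 0 2> <0 1 0> <0 1 2> <0 2 0> <0 2 2> <1 0 0> <1 0 2> <1 1 0> <1 1 2> <1 2 0> <1 2 2>}
target <1 1 0> ∈ {PSO}

SC:no TSO:no PSO:yes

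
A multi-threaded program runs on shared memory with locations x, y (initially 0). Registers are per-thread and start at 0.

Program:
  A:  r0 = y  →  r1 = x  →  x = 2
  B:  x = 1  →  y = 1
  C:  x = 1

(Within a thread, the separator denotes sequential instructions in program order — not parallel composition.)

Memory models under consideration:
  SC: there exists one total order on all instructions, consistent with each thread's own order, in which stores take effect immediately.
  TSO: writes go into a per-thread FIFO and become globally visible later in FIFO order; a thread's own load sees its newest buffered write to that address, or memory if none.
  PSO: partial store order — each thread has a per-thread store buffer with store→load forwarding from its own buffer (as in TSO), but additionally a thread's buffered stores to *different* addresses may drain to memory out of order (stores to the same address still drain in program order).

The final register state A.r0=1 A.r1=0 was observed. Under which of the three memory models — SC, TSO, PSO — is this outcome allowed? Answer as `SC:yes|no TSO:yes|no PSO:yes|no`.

outcome vector order: (A.r0,A.r1)
under SC → 0/0 0/1 1/1
under TSO → 0/0 0/1 1/1
under PSO → 0/0 0/1 1/0 1/1
target 1/0 ∈ {PSO}

SC:no TSO:no PSO:yes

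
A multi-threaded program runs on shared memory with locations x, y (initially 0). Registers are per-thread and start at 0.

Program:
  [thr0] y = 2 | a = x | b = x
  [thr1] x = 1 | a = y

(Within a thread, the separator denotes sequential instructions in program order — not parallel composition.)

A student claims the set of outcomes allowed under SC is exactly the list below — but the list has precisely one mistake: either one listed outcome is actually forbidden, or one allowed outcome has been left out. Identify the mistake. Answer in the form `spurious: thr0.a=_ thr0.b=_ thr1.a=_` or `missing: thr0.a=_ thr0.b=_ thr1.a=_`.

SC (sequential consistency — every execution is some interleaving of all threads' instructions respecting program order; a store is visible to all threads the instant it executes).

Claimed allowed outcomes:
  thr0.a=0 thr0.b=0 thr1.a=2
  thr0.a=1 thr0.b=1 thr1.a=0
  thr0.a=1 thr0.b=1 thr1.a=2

missing: thr0.a=0 thr0.b=1 thr1.a=2

outcome vector order: (thr0.a,thr0.b,thr1.a)
under SC → 002 012 110 112
SC∖claimed = {012}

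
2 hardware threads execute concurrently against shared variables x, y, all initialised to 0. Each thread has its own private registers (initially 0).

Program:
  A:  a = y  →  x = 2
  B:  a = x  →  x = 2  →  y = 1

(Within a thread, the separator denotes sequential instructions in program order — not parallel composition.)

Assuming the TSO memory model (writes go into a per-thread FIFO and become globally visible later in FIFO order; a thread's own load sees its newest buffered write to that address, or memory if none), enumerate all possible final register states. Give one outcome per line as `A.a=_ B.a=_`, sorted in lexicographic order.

outcome vector order: (A.a,B.a)
|TSO outcomes| = 3

A.a=0 B.a=0
A.a=0 B.a=2
A.a=1 B.a=0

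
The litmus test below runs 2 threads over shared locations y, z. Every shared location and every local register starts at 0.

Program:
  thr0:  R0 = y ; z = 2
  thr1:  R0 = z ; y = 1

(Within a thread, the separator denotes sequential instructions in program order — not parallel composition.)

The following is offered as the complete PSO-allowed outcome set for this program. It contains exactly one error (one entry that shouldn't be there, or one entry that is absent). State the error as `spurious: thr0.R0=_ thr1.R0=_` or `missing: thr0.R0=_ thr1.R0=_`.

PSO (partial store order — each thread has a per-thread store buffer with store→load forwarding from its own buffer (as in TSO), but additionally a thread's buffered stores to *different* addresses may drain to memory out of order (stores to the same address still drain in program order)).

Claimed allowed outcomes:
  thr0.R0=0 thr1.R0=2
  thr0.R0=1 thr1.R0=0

missing: thr0.R0=0 thr1.R0=0

outcome vector order: (thr0.R0,thr1.R0)
PSO (3): 00; 02; 10
PSO∖claimed = {00}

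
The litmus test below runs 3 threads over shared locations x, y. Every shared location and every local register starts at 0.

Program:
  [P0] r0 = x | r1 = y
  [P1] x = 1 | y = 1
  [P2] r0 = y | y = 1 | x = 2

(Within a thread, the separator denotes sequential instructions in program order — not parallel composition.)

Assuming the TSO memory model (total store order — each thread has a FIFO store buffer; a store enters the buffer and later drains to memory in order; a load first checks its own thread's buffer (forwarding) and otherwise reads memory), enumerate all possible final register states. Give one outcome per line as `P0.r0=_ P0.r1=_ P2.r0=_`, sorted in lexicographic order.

P0.r0=0 P0.r1=0 P2.r0=0
P0.r0=0 P0.r1=0 P2.r0=1
P0.r0=0 P0.r1=1 P2.r0=0
P0.r0=0 P0.r1=1 P2.r0=1
P0.r0=1 P0.r1=0 P2.r0=0
P0.r0=1 P0.r1=0 P2.r0=1
P0.r0=1 P0.r1=1 P2.r0=0
P0.r0=1 P0.r1=1 P2.r0=1
P0.r0=2 P0.r1=1 P2.r0=0
P0.r0=2 P0.r1=1 P2.r0=1

outcome vector order: (P0.r0,P0.r1,P2.r0)
|TSO outcomes| = 10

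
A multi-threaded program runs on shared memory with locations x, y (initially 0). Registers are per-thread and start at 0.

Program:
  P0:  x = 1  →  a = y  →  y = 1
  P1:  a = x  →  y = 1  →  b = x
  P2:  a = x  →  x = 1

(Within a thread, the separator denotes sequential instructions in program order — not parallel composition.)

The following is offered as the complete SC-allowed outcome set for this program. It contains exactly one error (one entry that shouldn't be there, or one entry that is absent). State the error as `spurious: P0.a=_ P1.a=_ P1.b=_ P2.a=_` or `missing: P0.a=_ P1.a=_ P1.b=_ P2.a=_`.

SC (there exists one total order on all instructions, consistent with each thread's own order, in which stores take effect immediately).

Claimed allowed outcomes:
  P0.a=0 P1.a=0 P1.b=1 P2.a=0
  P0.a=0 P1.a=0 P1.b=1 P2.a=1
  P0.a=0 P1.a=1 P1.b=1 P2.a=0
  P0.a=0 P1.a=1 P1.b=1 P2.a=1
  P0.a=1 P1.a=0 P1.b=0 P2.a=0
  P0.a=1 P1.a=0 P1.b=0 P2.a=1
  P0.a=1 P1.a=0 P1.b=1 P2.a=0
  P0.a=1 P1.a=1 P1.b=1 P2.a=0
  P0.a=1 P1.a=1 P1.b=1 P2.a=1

outcome vector order: (P0.a,P1.a,P1.b,P2.a)
under SC → 0010; 0011; 0110; 0111; 1000; 1001; 1010; 1011; 1110; 1111
SC∖claimed = {1011}

missing: P0.a=1 P1.a=0 P1.b=1 P2.a=1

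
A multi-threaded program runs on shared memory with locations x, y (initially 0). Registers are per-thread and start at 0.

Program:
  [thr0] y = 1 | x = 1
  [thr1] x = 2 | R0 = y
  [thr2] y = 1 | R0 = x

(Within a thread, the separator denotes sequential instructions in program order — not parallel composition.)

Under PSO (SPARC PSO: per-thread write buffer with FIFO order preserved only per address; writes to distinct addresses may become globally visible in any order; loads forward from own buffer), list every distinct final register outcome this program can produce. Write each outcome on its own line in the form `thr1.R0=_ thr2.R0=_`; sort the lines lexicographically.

thr1.R0=0 thr2.R0=0
thr1.R0=0 thr2.R0=1
thr1.R0=0 thr2.R0=2
thr1.R0=1 thr2.R0=0
thr1.R0=1 thr2.R0=1
thr1.R0=1 thr2.R0=2

outcome vector order: (thr1.R0,thr2.R0)
|PSO outcomes| = 6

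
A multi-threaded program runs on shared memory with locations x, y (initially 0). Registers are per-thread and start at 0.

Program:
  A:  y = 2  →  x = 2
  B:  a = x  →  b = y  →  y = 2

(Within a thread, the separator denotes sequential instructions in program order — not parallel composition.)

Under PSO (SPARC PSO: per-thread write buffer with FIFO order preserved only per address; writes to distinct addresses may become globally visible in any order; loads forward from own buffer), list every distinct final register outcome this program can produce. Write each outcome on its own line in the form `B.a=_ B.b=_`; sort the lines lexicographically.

B.a=0 B.b=0
B.a=0 B.b=2
B.a=2 B.b=0
B.a=2 B.b=2

outcome vector order: (B.a,B.b)
|PSO outcomes| = 4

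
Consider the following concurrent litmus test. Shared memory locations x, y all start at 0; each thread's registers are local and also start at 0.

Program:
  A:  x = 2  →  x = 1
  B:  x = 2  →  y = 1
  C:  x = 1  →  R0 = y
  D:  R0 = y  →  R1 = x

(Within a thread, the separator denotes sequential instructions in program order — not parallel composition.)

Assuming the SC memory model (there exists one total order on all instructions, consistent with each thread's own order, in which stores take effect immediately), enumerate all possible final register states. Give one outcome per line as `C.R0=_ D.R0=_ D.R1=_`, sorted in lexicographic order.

C.R0=0 D.R0=0 D.R1=0
C.R0=0 D.R0=0 D.R1=1
C.R0=0 D.R0=0 D.R1=2
C.R0=0 D.R0=1 D.R1=1
C.R0=0 D.R0=1 D.R1=2
C.R0=1 D.R0=0 D.R1=0
C.R0=1 D.R0=0 D.R1=1
C.R0=1 D.R0=0 D.R1=2
C.R0=1 D.R0=1 D.R1=1
C.R0=1 D.R0=1 D.R1=2

outcome vector order: (C.R0,D.R0,D.R1)
|SC outcomes| = 10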